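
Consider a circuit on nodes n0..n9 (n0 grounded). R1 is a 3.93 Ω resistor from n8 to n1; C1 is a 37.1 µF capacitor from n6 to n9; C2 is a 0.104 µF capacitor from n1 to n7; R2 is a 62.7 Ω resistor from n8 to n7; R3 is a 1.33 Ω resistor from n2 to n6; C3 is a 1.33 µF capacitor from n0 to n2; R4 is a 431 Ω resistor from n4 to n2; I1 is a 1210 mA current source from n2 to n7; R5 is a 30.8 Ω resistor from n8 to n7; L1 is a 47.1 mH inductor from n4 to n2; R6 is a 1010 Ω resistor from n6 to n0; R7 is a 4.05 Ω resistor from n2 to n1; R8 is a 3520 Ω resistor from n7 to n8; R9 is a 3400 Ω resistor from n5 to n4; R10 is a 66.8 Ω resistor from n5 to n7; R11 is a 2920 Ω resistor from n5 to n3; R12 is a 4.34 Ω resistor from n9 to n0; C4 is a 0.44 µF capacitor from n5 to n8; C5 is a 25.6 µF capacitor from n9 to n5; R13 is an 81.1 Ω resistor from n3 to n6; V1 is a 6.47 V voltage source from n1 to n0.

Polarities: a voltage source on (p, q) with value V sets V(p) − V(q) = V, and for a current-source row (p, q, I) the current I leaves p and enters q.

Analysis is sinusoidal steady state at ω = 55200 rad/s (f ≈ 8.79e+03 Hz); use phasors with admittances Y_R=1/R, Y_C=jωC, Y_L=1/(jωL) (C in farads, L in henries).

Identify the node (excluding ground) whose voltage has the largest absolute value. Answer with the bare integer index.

7

Element admittances at ω=55200 rad/s:
  Y(R1) = 0.2545+0.000j S between n8,n1
  Y(C1) = 0.000+2.048j S between n6,n9
  Y(C2) = 0.000+0.005741j S between n1,n7
  Y(R2) = 0.01595+0.000j S between n8,n7
  Y(R3) = 0.7519+0.000j S between n2,n6
  Y(C3) = 0.000+0.07342j S between n0,n2
  Y(R4) = 0.002320+0.000j S between n4,n2
  I1: injects 1.21 A into n7 (from n2)
  Y(R5) = 0.03247+0.000j S between n8,n7
  Y(L1) = 0.000-0.0003846j S between n4,n2
  Y(R6) = 0.0009901+0.000j S between n6,n0
  Y(R7) = 0.2469+0.000j S between n2,n1
  Y(R8) = 0.0002841+0.000j S between n7,n8
  Y(R9) = 0.0002941+0.000j S between n5,n4
  Y(R10) = 0.01497+0.000j S between n5,n7
  Y(R11) = 0.0003425+0.000j S between n5,n3
  Y(R12) = 0.2304+0.000j S between n9,n0
  Y(C4) = 0.000+0.02429j S between n5,n8
  Y(C5) = 0.000+1.413j S between n9,n5
  Y(R13) = 0.01233+0.000j S between n3,n6
  V1: constraint V(n1)−V(n0) = 6.47
Assemble and solve the 10×10 MNA system:
  V(n1)=6.470+0.000j  V(n2)=1.600+0.0003654j  V(n3)=1.614+0.1491j  V(n4)=1.621-0.01069j  V(n5)=1.776-0.1259j  V(n6)=1.610+0.1568j  V(n7)=26.54-2.645j  V(n8)=9.620-1.053j  V(n9)=1.667+0.1524j
  i(V1)=-0.3858-0.1527j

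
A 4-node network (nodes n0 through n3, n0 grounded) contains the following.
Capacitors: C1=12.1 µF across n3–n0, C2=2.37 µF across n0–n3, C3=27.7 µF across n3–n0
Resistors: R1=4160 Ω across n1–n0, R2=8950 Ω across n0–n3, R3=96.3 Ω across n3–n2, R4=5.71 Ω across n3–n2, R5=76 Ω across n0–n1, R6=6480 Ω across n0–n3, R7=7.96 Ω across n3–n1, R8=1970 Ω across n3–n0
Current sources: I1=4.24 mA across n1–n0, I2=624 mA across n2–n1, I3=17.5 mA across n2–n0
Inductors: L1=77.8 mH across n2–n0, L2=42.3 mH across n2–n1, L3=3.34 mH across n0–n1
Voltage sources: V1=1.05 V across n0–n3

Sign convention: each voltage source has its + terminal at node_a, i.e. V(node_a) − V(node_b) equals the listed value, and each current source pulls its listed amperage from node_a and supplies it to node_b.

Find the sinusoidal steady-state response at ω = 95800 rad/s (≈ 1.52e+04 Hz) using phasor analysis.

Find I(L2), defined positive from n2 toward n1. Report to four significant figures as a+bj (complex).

-2.640e-05+0.001978j A

Apply KCL at each of the 3 non-ground nodes and solve the resulting linear system.
Node n1: branches {R1, I1, R5, L2, R7, L3, I2} → V_1 = 3.507+0.09306j
Node n2: branches {R3, R4, L1, L2, I2, I3} → V_2 = -4.508-0.01392j
Node n3: branches {C1, R2, R3, R4, R6, C2, R7, C3, R8, V1} → V_3 = -1.050+0.000j
Source currents: i(V1)=0.06820-4.251j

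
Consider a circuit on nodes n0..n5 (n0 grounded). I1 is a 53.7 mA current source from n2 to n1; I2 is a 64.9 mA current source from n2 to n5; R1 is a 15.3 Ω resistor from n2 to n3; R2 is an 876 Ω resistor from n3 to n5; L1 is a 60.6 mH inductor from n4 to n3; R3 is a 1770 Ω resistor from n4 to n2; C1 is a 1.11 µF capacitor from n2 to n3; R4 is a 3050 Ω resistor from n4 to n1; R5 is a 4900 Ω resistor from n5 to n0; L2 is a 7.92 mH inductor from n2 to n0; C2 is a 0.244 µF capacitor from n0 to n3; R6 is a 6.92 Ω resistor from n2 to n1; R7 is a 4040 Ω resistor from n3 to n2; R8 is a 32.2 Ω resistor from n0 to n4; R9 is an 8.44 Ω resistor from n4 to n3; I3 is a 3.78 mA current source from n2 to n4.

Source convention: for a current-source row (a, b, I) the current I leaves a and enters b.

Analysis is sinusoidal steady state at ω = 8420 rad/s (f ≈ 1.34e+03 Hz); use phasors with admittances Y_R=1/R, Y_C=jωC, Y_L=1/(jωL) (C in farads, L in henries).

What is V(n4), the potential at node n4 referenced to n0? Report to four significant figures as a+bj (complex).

-0.03331-0.4573j V

MNA unknowns: 5 node voltages V₁..V_5
I1: z[2]−=0.0537, z[1]+=0.0537
I2: z[2]−=0.0649, z[5]+=0.0649
R1: Y=0.06536+0.000j on G[2,3]
R2: Y=0.001142+0.000j on G[3,5]
L1: Y=0.000-0.001960j on G[4,3]
R3: Y=0.0005650+0.000j on G[4,2]
C1: Y=0.000+0.009346j on G[2,3]
R4: Y=0.0003279+0.000j on G[4,1]
R5: Y=0.0002041+0.000j on G[5,0]
L2: Y=0.000-0.01500j on G[2,0]
C2: Y=0.000+0.002054j on G[0,3]
R6: Y=0.1445+0.000j on G[2,1]
R7: Y=0.0002475+0.000j on G[3,2]
R8: Y=0.03106+0.000j on G[0,4]
R9: Y=0.1185+0.000j on G[4,3]
I3: z[2]−=0.00378, z[4]+=0.00378
solve → V1=-0.5898-0.6651j, V2=-0.9627-0.6656j, V3=-0.06601-0.5761j, V4=-0.03331-0.4573j, V5=48.17-0.4887j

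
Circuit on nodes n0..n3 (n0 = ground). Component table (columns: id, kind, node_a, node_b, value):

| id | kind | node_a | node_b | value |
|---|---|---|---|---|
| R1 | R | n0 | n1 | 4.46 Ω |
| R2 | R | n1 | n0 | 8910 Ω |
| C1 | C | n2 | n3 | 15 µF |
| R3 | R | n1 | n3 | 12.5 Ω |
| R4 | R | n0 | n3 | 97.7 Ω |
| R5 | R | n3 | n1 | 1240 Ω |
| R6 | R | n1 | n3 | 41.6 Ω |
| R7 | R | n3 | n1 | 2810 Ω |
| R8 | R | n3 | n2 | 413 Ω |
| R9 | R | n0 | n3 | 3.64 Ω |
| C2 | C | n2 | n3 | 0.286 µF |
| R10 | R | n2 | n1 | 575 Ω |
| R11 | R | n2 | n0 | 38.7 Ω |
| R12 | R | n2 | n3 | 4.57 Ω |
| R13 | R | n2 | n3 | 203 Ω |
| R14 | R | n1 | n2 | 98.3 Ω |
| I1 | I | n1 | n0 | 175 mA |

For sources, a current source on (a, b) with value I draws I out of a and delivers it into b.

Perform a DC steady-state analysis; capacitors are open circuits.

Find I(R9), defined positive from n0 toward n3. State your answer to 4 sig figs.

Element admittances at DC:
  Y(R1) = 0.2242 S between n0,n1
  Y(R2) = 0.0001122 S between n1,n0
  Y(C1) = 0.000 S between n2,n3
  Y(R3) = 0.08000 S between n1,n3
  Y(R4) = 0.01024 S between n0,n3
  Y(R5) = 0.0008065 S between n3,n1
  Y(R6) = 0.02404 S between n1,n3
  Y(R7) = 0.0003559 S between n3,n1
  Y(R8) = 0.002421 S between n3,n2
  Y(R9) = 0.2747 S between n0,n3
  Y(C2) = 0.000 S between n2,n3
  Y(R10) = 0.001739 S between n2,n1
  Y(R11) = 0.02584 S between n2,n0
  Y(R12) = 0.2188 S between n2,n3
  Y(R13) = 0.004926 S between n2,n3
  Y(R14) = 0.01017 S between n1,n2
  I1: injects 0.175 A into n0 (from n1)
Assemble and solve the 3×3 MNA system:
  V(n1)=-0.5656  V(n2)=-0.1579  V(n3)=-0.1545

0.04245 A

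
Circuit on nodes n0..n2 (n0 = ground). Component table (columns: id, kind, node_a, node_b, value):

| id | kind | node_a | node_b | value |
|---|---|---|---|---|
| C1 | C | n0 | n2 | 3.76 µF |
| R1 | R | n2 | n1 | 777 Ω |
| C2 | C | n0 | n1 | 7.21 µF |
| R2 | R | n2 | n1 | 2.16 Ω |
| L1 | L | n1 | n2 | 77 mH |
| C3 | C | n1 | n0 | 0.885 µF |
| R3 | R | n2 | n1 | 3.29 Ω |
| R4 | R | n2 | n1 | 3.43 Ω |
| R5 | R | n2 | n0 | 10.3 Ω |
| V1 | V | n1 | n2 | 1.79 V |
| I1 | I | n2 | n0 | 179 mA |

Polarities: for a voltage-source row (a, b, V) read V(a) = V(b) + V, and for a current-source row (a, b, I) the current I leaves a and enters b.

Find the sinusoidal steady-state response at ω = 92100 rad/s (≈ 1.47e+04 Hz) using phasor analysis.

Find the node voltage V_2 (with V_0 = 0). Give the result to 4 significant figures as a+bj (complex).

-1.227+0.05482j V

MNA unknowns: 2 node voltages V₁..V_2 plus 1 source current (V1)
C1: Y=0.000+0.3463j on G[0,2]
R1: Y=0.001287+0.000j on G[2,1]
C2: Y=0.000+0.6640j on G[0,1]
R2: Y=0.4630+0.000j on G[2,1]
L1: Y=0.000-0.0001410j on G[1,2]
C3: Y=0.000+0.08151j on G[1,0]
R3: Y=0.3040+0.000j on G[2,1]
R4: Y=0.2915+0.000j on G[2,1]
R5: Y=0.09709+0.000j on G[2,0]
V1: row V1−V2=1.79, i_V1 at 1,2
I1: z[2]−=0.179, z[0]+=0.179
solve → V1=0.5629+0.05482j, V2=-1.227+0.05482j
aux → i_V1=-1.856-0.4194j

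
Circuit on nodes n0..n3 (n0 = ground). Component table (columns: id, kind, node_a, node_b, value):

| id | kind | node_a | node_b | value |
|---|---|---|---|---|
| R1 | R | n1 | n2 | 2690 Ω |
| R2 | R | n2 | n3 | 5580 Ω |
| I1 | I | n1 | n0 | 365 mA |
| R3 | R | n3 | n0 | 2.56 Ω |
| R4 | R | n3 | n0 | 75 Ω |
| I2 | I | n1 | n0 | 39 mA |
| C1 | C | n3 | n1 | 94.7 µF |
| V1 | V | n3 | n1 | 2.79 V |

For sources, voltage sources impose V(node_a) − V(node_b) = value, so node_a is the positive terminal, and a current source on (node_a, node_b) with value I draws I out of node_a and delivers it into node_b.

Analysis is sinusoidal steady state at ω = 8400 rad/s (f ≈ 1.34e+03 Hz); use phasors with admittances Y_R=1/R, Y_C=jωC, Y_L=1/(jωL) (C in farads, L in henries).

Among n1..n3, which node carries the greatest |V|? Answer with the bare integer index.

Element admittances at ω=8400 rad/s:
  Y(R1) = 0.0003717+0.000j S between n1,n2
  Y(R2) = 0.0001792+0.000j S between n2,n3
  I1: injects 0.365 A into n0 (from n1)
  Y(R3) = 0.3906+0.000j S between n3,n0
  Y(R4) = 0.01333+0.000j S between n3,n0
  I2: injects 0.039 A into n0 (from n1)
  Y(C1) = 0.000+0.7955j S between n3,n1
  V1: constraint V(n3)−V(n1) = 2.79
Assemble and solve the 4×4 MNA system:
  V(n1)=-3.790+0.000j  V(n2)=-2.883+0.000j  V(n3)=-1.000+0.000j
  i(V1)=0.4037-2.219j

1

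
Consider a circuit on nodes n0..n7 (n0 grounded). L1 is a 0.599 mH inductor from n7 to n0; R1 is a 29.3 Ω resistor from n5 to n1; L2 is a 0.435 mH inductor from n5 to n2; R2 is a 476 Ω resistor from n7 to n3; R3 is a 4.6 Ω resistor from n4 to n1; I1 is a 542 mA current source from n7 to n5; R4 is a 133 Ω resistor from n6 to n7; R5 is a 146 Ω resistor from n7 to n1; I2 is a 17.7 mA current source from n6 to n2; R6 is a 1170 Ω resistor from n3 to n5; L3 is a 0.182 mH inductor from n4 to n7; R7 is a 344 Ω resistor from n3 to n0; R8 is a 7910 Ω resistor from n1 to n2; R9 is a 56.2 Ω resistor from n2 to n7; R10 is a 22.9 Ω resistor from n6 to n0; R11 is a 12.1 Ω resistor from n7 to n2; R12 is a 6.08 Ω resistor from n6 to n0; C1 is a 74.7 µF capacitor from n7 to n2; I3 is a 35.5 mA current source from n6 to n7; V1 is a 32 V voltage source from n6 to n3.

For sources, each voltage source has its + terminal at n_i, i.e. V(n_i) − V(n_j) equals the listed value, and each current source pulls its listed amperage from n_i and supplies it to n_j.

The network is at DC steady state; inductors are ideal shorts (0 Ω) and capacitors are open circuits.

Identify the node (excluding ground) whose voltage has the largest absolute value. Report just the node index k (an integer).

3

MNA unknowns: 7 node voltages V₁..V_7 plus 4 source currents (L1, L2, L3, V1)
L1: row V7−V0=0, i_L1 at 7,0
R1: Y=0.03413 on G[5,1]
L2: row V5−V2=0, i_L2 at 5,2
R2: Y=0.002101 on G[7,3]
R3: Y=0.2174 on G[4,1]
I1: z[7]−=0.542, z[5]+=0.542
R4: Y=0.007519 on G[6,7]
R5: Y=0.006849 on G[7,1]
I2: z[6]−=0.0177, z[2]+=0.0177
R6: Y=0.0008547 on G[3,5]
L3: row V4−V7=0, i_L3 at 4,7
R7: Y=0.002907 on G[3,0]
R8: Y=0.0001264 on G[1,2]
R9: Y=0.01779 on G[2,7]
R10: Y=0.04367 on G[6,0]
R11: Y=0.08264 on G[7,2]
R12: Y=0.1645 on G[6,0]
C1: Y=0.000 on G[7,2]
I3: z[6]−=0.0355, z[7]+=0.0355
V1: row V6−V3=32, i_V1 at 6,3
solve → V1=0.5390, V2=4.068, V3=-31.38, V4=0.000, V5=4.068, V6=0.6224, V7=0.000
aux → i_L1=-0.03833, i_L2=0.3913, i_L3=0.1172, i_V1=-0.1874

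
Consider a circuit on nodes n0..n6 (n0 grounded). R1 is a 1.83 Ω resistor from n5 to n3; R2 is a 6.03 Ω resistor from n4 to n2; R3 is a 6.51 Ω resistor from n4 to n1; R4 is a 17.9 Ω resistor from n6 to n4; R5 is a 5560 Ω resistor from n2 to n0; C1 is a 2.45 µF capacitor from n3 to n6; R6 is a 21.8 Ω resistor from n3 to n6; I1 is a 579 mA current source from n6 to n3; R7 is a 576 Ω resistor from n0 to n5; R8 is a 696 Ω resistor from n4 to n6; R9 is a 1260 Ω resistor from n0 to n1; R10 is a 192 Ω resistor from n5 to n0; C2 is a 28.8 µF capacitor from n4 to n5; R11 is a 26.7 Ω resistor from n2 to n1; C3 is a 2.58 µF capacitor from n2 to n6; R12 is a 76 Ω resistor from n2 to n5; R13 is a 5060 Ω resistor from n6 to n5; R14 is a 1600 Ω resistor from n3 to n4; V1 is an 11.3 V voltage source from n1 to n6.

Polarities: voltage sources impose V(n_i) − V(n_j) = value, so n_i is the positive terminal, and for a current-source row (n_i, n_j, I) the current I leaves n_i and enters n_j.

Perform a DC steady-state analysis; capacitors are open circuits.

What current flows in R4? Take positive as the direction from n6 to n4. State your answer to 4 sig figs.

-0.4880 A

Element admittances at DC:
  Y(R1) = 0.5464 S between n5,n3
  Y(R2) = 0.1658 S between n4,n2
  Y(R3) = 0.1536 S between n4,n1
  Y(R4) = 0.05587 S between n6,n4
  Y(R5) = 0.0001799 S between n2,n0
  Y(C1) = 0.000 S between n3,n6
  Y(R6) = 0.04587 S between n3,n6
  I1: injects 0.579 A into n3 (from n6)
  Y(R7) = 0.001736 S between n0,n5
  Y(R8) = 0.001437 S between n4,n6
  Y(R9) = 0.0007937 S between n0,n1
  Y(R10) = 0.005208 S between n5,n0
  Y(C2) = 0.000 S between n4,n5
  Y(R11) = 0.03745 S between n2,n1
  Y(C3) = 0.000 S between n2,n6
  Y(R12) = 0.01316 S between n2,n5
  Y(R13) = 0.0001976 S between n6,n5
  Y(R14) = 0.0006250 S between n3,n4
  V1: constraint V(n1)−V(n6) = 11.3
Assemble and solve the 7×7 MNA system:
  V(n1)=-0.3620  V(n2)=-2.298  V(n3)=0.1642  V(n4)=-2.928  V(n5)=0.1009  V(n6)=-11.66
  i(V1)=-0.4663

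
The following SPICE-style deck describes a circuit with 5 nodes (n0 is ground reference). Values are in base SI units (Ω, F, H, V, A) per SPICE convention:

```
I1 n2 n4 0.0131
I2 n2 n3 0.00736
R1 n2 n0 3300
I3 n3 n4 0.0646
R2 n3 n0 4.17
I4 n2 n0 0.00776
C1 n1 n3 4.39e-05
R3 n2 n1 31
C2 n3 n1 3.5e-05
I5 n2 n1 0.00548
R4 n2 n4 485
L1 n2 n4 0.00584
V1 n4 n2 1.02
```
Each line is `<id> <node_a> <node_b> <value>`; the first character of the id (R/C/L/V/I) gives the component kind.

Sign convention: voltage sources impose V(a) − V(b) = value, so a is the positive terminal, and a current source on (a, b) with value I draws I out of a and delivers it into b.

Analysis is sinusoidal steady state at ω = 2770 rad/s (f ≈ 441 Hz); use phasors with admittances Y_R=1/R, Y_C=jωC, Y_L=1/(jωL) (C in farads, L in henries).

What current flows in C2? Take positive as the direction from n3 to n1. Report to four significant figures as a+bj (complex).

Element admittances at ω=2770 rad/s:
  I1: injects 0.0131 A into n4 (from n2)
  I2: injects 0.00736 A into n3 (from n2)
  Y(R1) = 0.0003030+0.000j S between n2,n0
  I3: injects 0.0646 A into n4 (from n3)
  Y(R2) = 0.2398+0.000j S between n3,n0
  I4: injects 0.00776 A into n0 (from n2)
  Y(C1) = 0.000+0.1216j S between n1,n3
  Y(R3) = 0.03226+0.000j S between n2,n1
  Y(C2) = 0.000+0.09695j S between n3,n1
  I5: injects 0.00548 A into n1 (from n2)
  Y(R4) = 0.002062+0.000j S between n2,n4
  Y(L1) = 0.000-0.06182j S between n2,n4
  V1: constraint V(n4)−V(n2) = 1.02
Assemble and solve the 5×5 MNA system:
  V(n1)=-0.03372-0.2243j  V(n2)=1.318-0.2222j  V(n3)=-0.03402+0.0002808j  V(n4)=2.338-0.2222j
  i(V1)=0.07560+0.06305j

-0.02177-2.987e-05j A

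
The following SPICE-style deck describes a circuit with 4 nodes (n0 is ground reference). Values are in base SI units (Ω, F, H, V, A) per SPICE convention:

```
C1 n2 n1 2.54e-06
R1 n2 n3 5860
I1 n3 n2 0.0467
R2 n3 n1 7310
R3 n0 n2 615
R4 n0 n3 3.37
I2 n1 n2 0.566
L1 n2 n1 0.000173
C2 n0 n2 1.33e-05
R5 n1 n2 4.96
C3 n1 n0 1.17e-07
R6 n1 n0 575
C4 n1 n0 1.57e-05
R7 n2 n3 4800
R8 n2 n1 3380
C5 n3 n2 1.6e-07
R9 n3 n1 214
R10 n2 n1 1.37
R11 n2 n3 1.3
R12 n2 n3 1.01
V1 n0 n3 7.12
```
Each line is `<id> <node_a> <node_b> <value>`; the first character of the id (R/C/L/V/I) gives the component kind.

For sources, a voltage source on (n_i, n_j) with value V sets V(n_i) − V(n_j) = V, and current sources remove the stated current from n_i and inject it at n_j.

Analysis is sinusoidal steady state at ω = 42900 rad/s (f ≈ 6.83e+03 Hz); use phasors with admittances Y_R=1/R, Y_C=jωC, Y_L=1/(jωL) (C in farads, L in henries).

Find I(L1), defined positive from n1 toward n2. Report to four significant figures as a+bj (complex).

0.2359-0.3169j A

Element admittances at ω=42900 rad/s:
  Y(C1) = 0.000+0.1090j S between n2,n1
  Y(R1) = 0.0001706+0.000j S between n2,n3
  I1: injects 0.0467 A into n2 (from n3)
  Y(R2) = 0.0001368+0.000j S between n3,n1
  Y(R3) = 0.001626+0.000j S between n0,n2
  Y(R4) = 0.2967+0.000j S between n0,n3
  I2: injects 0.566 A into n2 (from n1)
  Y(L1) = 0.000-0.1347j S between n2,n1
  Y(C2) = 0.000+0.5706j S between n0,n2
  Y(R5) = 0.2016+0.000j S between n1,n2
  Y(C3) = 0.000+0.005019j S between n1,n0
  Y(R6) = 0.001739+0.000j S between n1,n0
  Y(C4) = 0.000+0.6735j S between n1,n0
  Y(R7) = 0.0002083+0.000j S between n2,n3
  Y(R8) = 0.0002959+0.000j S between n2,n1
  Y(C5) = 0.000+0.006864j S between n3,n2
  Y(R9) = 0.004673+0.000j S between n3,n1
  Y(R10) = 0.7299+0.000j S between n2,n1
  Y(R11) = 0.7692+0.000j S between n2,n3
  Y(R12) = 0.9901+0.000j S between n2,n3
  V1: constraint V(n0)−V(n3) = 7.12
Assemble and solve the 4×4 MNA system:
  V(n1)=-2.355+4.158j  V(n2)=-4.707+2.407j  V(n3)=-7.120+0.000j
  i(V1)=-6.319-4.272j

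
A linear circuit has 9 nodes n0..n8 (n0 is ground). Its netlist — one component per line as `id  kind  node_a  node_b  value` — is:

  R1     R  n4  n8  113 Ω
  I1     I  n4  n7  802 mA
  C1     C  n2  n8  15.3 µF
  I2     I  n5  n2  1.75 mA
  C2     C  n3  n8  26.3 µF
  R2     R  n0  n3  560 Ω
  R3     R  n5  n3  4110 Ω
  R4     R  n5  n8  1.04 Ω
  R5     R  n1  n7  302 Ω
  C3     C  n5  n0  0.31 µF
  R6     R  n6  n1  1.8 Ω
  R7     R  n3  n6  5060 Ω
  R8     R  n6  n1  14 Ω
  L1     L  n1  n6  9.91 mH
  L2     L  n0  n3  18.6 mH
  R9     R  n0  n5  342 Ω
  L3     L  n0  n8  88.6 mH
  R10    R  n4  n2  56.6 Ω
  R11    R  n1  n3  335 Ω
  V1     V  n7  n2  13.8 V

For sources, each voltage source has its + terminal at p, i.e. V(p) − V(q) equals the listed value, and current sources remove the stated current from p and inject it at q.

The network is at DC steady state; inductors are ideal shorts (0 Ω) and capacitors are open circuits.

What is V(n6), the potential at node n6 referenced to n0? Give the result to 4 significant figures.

23.79 V

Element admittances at DC:
  Y(R1) = 0.008850 S between n4,n8
  I1: injects 0.802 A into n7 (from n4)
  Y(C1) = 0.000 S between n2,n8
  I2: injects 0.00175 A into n2 (from n5)
  Y(C2) = 0.000 S between n3,n8
  Y(R2) = 0.001786 S between n0,n3
  Y(R3) = 0.0002433 S between n5,n3
  Y(R4) = 0.9615 S between n5,n8
  Y(R5) = 0.003311 S between n1,n7
  Y(C3) = 0.000 S between n5,n0
  Y(R6) = 0.5556 S between n6,n1
  Y(R7) = 0.0001976 S between n3,n6
  Y(R8) = 0.07143 S between n6,n1
  L1: short n1↔n6 (DC inductor)
  L2: short n0↔n3 (DC inductor)
  Y(R9) = 0.002924 S between n0,n5
  L3: short n0↔n8 (DC inductor)
  Y(R10) = 0.01767 S between n4,n2
  Y(R11) = 0.002985 S between n1,n3
  V1: constraint V(n7)−V(n2) = 13.8
Assemble and solve the 12×12 MNA system:
  V(n1)=23.79  V(n2)=32.85  V(n3)=0.000  V(n4)=-8.357  V(n5)=-0.001814  V(n6)=23.79  V(n7)=46.65  V(n8)=0.000
  i(L1)=0.004701  i(L2)=-0.07571  i(L3)=0.07570  i(V1)=0.7263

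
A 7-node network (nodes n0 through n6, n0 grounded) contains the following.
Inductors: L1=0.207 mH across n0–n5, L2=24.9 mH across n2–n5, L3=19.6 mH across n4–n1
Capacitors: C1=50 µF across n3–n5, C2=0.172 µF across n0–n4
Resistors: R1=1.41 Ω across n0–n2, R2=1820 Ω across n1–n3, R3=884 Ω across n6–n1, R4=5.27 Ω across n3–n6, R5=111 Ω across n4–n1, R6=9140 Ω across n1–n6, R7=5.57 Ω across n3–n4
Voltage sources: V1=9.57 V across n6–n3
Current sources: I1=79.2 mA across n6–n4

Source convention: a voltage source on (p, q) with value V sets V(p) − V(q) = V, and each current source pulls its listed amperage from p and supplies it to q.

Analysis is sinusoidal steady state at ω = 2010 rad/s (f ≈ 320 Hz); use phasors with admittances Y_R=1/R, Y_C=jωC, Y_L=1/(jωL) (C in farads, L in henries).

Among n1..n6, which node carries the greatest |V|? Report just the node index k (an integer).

Apply KCL at each of the 6 non-ground nodes and solve the resulting linear system.
Node n1: branches {R2, R3, L3, R5, R6} → V_1 = 0.6546+0.3617j
Node n2: branches {L2, R1} → V_2 = 3.772e-08-2.005e-06j
Node n3: branches {C1, R2, R4, R7, V1} → V_3 = -0.001646+1.499e-05j
Node n4: branches {L3, R5, C2, R7, I1} → V_4 = 0.4991-0.004553j
Node n5: branches {L1, C1, L2} → V_5 = 7.120e-05-6.660e-07j
Node n6: branches {R3, R4, R6, V1, I1} → V_6 = 9.568+1.499e-05j
Source currents: i(V1)=-1.906+0.0004487j

6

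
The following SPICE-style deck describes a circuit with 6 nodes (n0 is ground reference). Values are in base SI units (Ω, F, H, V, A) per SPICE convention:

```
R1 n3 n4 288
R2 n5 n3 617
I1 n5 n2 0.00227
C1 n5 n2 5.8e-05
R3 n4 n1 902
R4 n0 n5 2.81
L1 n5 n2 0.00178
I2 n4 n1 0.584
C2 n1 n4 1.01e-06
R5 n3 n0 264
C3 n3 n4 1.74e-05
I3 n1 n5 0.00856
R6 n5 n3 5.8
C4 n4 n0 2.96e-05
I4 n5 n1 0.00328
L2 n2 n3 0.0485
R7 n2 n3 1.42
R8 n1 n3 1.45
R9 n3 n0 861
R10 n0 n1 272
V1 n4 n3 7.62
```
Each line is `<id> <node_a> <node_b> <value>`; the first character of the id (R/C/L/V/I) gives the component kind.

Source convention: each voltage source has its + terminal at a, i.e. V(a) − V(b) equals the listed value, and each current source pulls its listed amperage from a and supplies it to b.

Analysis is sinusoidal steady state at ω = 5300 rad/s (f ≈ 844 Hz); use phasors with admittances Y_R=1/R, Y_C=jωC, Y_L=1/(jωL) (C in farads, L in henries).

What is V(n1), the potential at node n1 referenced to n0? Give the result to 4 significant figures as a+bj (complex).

Apply KCL at each of the 5 non-ground nodes and solve the resulting linear system.
Node n1: branches {R3, I2, C2, I3, I4, R8, R10} → V_1 = -2.587-2.541j
Node n2: branches {I1, C1, L1, L2, R7} → V_2 = -3.492-1.916j
Node n3: branches {R1, R2, R5, C3, R6, L2, R7, R8, R9, V1} → V_3 = -3.452-2.607j
Node n4: branches {R1, R3, I2, C2, C3, C4, V1} → V_4 = 4.168-2.607j
Node n5: branches {R2, I1, C1, R4, L1, I3, R6, I4} → V_5 = -1.074-1.775j
Source currents: i(V1)=-1.027-1.393j

-2.587-2.541j V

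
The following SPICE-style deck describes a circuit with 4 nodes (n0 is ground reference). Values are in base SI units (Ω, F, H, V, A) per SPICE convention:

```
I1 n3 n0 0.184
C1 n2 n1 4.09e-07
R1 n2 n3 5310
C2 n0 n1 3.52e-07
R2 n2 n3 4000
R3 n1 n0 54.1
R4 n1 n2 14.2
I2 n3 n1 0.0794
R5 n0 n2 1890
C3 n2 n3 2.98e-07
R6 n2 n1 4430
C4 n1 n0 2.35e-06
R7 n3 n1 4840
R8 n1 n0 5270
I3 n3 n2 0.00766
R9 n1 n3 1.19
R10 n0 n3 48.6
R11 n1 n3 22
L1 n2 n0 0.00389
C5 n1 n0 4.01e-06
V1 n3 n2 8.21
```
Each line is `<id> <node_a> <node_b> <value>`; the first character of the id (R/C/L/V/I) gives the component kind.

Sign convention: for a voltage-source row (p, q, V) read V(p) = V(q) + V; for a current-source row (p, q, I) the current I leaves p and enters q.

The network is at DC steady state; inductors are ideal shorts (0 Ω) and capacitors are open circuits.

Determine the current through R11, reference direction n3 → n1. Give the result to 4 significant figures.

0.03048 A

Element admittances at DC:
  I1: injects 0.184 A into n0 (from n3)
  Y(C1) = 0.000 S between n2,n1
  Y(R1) = 0.0001883 S between n2,n3
  Y(C2) = 0.000 S between n0,n1
  Y(R2) = 0.0002500 S between n2,n3
  Y(R3) = 0.01848 S between n1,n0
  Y(R4) = 0.07042 S between n1,n2
  I2: injects 0.0794 A into n1 (from n3)
  Y(R5) = 0.0005291 S between n0,n2
  Y(C3) = 0.000 S between n2,n3
  Y(R6) = 0.0002257 S between n2,n1
  Y(C4) = 0.000 S between n1,n0
  Y(R7) = 0.0002066 S between n3,n1
  Y(R8) = 0.0001898 S between n1,n0
  I3: injects 0.00766 A into n2 (from n3)
  Y(R9) = 0.8403 S between n1,n3
  Y(R10) = 0.02058 S between n0,n3
  Y(R11) = 0.04545 S between n1,n3
  L1: short n2↔n0 (DC inductor)
  Y(C5) = 0.000 S between n1,n0
  V1: constraint V(n3)−V(n2) = 8.21
Assemble and solve the 5×5 MNA system:
  V(n1)=7.540  V(n2)=0.000  V(n3)=8.210
  i(L1)=-0.4937  i(V1)=-1.038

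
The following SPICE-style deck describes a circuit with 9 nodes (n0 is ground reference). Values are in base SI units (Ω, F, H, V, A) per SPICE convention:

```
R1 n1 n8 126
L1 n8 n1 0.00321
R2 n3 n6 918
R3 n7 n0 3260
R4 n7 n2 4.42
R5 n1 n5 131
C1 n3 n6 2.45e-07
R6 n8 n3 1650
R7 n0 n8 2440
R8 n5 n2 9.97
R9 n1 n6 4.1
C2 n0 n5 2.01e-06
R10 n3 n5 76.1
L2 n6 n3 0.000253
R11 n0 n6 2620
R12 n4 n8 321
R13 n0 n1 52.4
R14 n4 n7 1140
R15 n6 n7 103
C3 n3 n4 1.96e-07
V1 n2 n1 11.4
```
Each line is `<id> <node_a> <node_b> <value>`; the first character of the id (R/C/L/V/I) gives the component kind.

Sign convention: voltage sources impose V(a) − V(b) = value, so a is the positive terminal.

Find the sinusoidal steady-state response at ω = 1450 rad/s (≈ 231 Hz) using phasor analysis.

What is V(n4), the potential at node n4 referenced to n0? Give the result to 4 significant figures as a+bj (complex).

1.989-1.393j V

Apply KCL at each of the 8 non-ground nodes and solve the resulting linear system.
Node n1: branches {R1, L1, R5, R9, R13, V1} → V_1 = -0.4033-1.314j
Node n2: branches {R4, R8, V1} → V_2 = 11.00-1.314j
Node n3: branches {R2, C1, R6, R10, L2, C3} → V_3 = 0.4608-1.282j
Node n4: branches {R12, R14, C3} → V_4 = 1.989-1.393j
Node n5: branches {R5, R8, C2, R10} → V_5 = 9.098-1.530j
Node n6: branches {R2, C1, R9, L2, R11, R15} → V_6 = 0.4597-1.323j
Node n7: branches {R3, R4, R14, R15} → V_7 = 10.52-1.313j
Node n8: branches {R1, L1, R6, R7, R12} → V_8 = -0.4026-1.277j
Source currents: i(V1)=-0.2988-0.02138j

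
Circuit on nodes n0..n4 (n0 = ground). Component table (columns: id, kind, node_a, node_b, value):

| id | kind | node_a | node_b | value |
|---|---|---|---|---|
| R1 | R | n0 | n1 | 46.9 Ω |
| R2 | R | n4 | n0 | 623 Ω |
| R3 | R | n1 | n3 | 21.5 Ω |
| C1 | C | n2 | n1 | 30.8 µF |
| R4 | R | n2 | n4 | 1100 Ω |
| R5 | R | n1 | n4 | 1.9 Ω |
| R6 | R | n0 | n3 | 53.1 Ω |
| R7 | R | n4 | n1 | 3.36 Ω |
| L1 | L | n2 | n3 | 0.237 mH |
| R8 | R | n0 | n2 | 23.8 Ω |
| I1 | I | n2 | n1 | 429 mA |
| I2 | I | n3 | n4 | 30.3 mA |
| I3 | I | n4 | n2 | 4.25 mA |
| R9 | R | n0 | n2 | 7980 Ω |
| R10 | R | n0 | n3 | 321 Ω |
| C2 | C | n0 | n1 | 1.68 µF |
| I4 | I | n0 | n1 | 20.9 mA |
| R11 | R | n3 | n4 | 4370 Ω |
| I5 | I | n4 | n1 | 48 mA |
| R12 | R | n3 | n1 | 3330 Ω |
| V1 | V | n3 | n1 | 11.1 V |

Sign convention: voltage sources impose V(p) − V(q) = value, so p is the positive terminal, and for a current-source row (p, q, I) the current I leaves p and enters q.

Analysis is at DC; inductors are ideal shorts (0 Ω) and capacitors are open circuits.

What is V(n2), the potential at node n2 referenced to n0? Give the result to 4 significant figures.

MNA unknowns: 4 node voltages V₁..V_4 plus 2 source currents (L1, V1)
R1: Y=0.02132 on G[0,1]
R2: Y=0.001605 on G[4,0]
R3: Y=0.04651 on G[1,3]
C1: Y=0.000 on G[2,1]
R4: Y=0.0009091 on G[2,4]
R5: Y=0.5263 on G[1,4]
R6: Y=0.01883 on G[0,3]
R7: Y=0.2976 on G[4,1]
L1: row V2−V3=0, i_L1 at 2,3
R8: Y=0.04202 on G[0,2]
I1: z[2]−=0.429, z[1]+=0.429
I2: z[3]−=0.0303, z[4]+=0.0303
I3: z[4]−=0.00425, z[2]+=0.00425
R9: Y=0.0001253 on G[0,2]
R10: Y=0.003115 on G[0,3]
C2: Y=0.000 on G[0,1]
I4: z[0]−=0.0209, z[1]+=0.0209
R11: Y=0.0002288 on G[3,4]
I5: z[4]−=0.048, z[1]+=0.048
R12: Y=0.0003003 on G[3,1]
V1: row V3−V1=11.1, i_V1 at 3,1
solve → V1=-7.935, V2=3.165, V3=3.165, V4=-7.931
aux → i_L1=-0.5682, i_V1=-1.190

3.165 V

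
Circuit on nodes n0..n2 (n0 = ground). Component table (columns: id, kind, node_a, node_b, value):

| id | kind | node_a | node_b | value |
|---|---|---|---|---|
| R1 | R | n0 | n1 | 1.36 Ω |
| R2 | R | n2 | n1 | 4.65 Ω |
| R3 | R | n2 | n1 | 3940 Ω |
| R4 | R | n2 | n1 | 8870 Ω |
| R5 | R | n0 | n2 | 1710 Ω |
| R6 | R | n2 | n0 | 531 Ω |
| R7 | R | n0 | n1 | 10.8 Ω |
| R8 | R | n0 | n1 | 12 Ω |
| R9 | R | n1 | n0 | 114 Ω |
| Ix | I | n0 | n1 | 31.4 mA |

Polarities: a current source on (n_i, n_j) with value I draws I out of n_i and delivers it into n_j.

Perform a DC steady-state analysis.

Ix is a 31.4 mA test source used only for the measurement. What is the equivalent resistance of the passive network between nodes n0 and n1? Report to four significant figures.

R_eq = 1.084 Ω

Apply KCL at each of the 2 non-ground nodes and solve the resulting linear system.
Node n1: branches {R1, R2, R3, R4, R7, R8, R9, Ix} → V_1 = 0.03404
Node n2: branches {R2, R3, R4, R5, R6} → V_2 = 0.03365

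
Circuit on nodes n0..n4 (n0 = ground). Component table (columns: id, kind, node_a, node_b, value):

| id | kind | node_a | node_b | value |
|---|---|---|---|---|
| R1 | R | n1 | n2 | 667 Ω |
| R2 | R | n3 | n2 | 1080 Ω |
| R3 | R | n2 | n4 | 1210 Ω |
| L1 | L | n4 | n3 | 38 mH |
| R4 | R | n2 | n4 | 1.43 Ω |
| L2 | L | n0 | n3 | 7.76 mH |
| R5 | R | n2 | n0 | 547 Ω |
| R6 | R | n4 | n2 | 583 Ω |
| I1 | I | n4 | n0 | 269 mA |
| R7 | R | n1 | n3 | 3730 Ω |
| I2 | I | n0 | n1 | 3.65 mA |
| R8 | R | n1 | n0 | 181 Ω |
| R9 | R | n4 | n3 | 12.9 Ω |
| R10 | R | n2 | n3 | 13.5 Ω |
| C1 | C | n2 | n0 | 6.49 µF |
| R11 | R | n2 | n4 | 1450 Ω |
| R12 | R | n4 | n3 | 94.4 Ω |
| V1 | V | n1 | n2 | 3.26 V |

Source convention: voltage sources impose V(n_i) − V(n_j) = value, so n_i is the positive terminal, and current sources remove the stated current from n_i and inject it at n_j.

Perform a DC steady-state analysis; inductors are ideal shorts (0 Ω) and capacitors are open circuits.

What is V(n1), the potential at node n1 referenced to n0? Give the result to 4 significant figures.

3.241 V

Element admittances at DC:
  Y(R1) = 0.001499 S between n1,n2
  Y(R2) = 0.0009259 S between n3,n2
  Y(R3) = 0.0008264 S between n2,n4
  L1: short n4↔n3 (DC inductor)
  Y(R4) = 0.6993 S between n2,n4
  L2: short n0↔n3 (DC inductor)
  Y(R5) = 0.001828 S between n2,n0
  Y(R6) = 0.001715 S between n4,n2
  I1: injects 0.269 A into n0 (from n4)
  Y(R7) = 0.0002681 S between n1,n3
  I2: injects 0.00365 A into n1 (from n0)
  Y(R8) = 0.005525 S between n1,n0
  Y(R9) = 0.07752 S between n4,n3
  Y(R10) = 0.07407 S between n2,n3
  Y(C1) = 0.000 S between n2,n0
  Y(R11) = 0.0006897 S between n2,n4
  Y(R12) = 0.01059 S between n4,n3
  V1: constraint V(n1)−V(n2) = 3.26
Assemble and solve the 7×7 MNA system:
  V(n1)=3.241  V(n2)=-0.01940  V(n3)=0.000  V(n4)=0.000
  i(L1)=-0.2826  i(L2)=0.2832  i(V1)=-0.02001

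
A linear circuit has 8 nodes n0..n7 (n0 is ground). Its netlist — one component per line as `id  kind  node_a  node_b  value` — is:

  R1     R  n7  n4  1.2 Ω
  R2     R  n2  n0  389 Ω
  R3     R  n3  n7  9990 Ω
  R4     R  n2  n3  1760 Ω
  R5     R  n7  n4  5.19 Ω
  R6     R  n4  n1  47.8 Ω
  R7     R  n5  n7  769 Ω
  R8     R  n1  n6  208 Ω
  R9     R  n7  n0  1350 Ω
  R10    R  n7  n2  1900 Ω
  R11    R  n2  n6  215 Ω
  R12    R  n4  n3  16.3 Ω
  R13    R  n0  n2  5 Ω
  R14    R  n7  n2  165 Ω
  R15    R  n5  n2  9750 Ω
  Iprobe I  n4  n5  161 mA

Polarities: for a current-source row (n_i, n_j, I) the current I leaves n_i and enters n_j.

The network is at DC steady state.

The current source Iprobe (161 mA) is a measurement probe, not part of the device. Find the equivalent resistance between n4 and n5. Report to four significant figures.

Element admittances at DC:
  Y(R1) = 0.8333 S between n7,n4
  Y(R2) = 0.002571 S between n2,n0
  Y(R3) = 0.0001001 S between n3,n7
  Y(R4) = 0.0005682 S between n2,n3
  Y(R5) = 0.1927 S between n7,n4
  Y(R6) = 0.02092 S between n4,n1
  Y(R7) = 0.001300 S between n5,n7
  Y(R8) = 0.004808 S between n1,n6
  Y(R9) = 0.0007407 S between n7,n0
  Y(R10) = 0.0005263 S between n7,n2
  Y(R11) = 0.004651 S between n2,n6
  Y(R12) = 0.06135 S between n4,n3
  Y(R13) = 0.2000 S between n0,n2
  Y(R14) = 0.006061 S between n7,n2
  Y(R15) = 0.0001026 S between n5,n2
  Iprobe: injects 0.161 A into n5 (from n4)
Assemble and solve the 7×7 MNA system:
  V(n1)=-1.144  V(n2)=0.004094  V(n3)=-1.261  V(n4)=-1.273  V(n5)=113.7  V(n6)=-0.5792  V(n7)=-1.120

R_eq = 714.2 Ω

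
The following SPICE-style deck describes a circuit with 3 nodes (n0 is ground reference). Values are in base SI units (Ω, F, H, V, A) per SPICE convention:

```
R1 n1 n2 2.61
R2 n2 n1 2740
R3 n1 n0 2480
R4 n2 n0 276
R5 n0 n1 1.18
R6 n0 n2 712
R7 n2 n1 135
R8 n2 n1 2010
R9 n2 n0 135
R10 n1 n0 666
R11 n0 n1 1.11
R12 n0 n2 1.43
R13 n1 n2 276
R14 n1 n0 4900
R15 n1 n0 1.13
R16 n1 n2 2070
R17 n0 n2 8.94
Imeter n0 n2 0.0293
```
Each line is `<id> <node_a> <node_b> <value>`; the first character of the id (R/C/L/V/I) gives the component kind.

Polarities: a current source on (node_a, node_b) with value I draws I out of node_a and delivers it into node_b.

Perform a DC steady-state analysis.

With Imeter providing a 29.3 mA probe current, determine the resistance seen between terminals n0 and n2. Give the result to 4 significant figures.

R_eq = 0.8565 Ω

Element admittances at DC:
  Y(R1) = 0.3831 S between n1,n2
  Y(R2) = 0.0003650 S between n2,n1
  Y(R3) = 0.0004032 S between n1,n0
  Y(R4) = 0.003623 S between n2,n0
  Y(R5) = 0.8475 S between n0,n1
  Y(R6) = 0.001404 S between n0,n2
  Y(R7) = 0.007407 S between n2,n1
  Y(R8) = 0.0004975 S between n2,n1
  Y(R9) = 0.007407 S between n2,n0
  Y(R10) = 0.001502 S between n1,n0
  Y(R11) = 0.9009 S between n0,n1
  Y(R12) = 0.6993 S between n0,n2
  Y(R13) = 0.003623 S between n1,n2
  Y(R14) = 0.0002041 S between n1,n0
  Y(R15) = 0.8850 S between n1,n0
  Y(R16) = 0.0004831 S between n1,n2
  Y(R17) = 0.1119 S between n0,n2
  Imeter: injects 0.0293 A into n2 (from n0)
Assemble and solve the 2×2 MNA system:
  V(n1)=0.003275  V(n2)=0.02510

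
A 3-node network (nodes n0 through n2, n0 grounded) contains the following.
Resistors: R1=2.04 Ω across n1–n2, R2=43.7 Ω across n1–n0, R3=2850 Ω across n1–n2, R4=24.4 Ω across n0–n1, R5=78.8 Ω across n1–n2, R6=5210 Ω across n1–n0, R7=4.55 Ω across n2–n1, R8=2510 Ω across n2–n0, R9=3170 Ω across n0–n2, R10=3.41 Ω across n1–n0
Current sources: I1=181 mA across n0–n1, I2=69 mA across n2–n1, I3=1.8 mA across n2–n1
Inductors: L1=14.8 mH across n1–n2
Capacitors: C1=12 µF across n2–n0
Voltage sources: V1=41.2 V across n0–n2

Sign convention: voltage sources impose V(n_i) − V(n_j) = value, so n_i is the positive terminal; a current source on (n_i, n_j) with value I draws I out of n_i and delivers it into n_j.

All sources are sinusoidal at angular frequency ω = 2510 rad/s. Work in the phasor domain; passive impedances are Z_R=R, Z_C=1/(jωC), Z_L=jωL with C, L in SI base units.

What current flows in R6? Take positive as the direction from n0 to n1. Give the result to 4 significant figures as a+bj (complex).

MNA unknowns: 2 node voltages V₁..V_2 plus 1 source current (V1)
R1: Y=0.4902+0.000j on G[1,2]
R2: Y=0.02288+0.000j on G[1,0]
R3: Y=0.0003509+0.000j on G[1,2]
R4: Y=0.04098+0.000j on G[0,1]
R5: Y=0.01269+0.000j on G[1,2]
I1: z[0]−=0.181, z[1]+=0.181
R6: Y=0.0001919+0.000j on G[1,0]
R7: Y=0.2198+0.000j on G[2,1]
R8: Y=0.0003984+0.000j on G[2,0]
R9: Y=0.0003155+0.000j on G[0,2]
I2: z[2]−=0.069, z[1]+=0.069
R10: Y=0.2933+0.000j on G[1,0]
L1: Y=0.000-0.02692j on G[1,2]
C1: Y=0.000+0.03012j on G[2,0]
I3: z[2]−=0.0018, z[1]+=0.0018
V1: row V0−V2=41.2, i_V1 at 0,2
solve → V1=-27.35+0.3451j, V2=-41.20+0.000j
aux → i_V1=-9.983-1.118j

0.005249-6.625e-05j A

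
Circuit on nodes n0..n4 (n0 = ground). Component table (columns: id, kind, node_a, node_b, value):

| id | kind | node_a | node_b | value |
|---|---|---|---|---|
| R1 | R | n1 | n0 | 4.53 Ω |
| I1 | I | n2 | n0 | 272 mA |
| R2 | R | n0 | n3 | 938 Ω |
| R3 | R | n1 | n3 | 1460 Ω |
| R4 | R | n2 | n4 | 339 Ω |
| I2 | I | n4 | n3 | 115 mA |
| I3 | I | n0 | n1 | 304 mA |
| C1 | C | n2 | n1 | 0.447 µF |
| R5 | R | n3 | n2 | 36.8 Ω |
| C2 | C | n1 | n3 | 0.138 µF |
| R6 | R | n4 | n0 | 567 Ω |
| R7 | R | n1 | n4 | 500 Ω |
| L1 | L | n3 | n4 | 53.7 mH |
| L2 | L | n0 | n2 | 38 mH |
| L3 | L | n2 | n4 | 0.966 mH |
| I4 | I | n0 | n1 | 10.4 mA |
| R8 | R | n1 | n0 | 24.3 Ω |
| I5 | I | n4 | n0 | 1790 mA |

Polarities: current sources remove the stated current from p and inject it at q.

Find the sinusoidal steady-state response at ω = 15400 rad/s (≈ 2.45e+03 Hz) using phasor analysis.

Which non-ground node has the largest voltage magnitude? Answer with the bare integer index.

2

Element admittances at ω=15400 rad/s:
  Y(R1) = 0.2208+0.000j S between n1,n0
  I1: injects 0.272 A into n0 (from n2)
  Y(R2) = 0.001066+0.000j S between n0,n3
  Y(R3) = 0.0006849+0.000j S between n1,n3
  Y(R4) = 0.002950+0.000j S between n2,n4
  I2: injects 0.115 A into n3 (from n4)
  I3: injects 0.304 A into n1 (from n0)
  Y(C1) = 0.000+0.006884j S between n2,n1
  Y(R5) = 0.02717+0.000j S between n3,n2
  Y(C2) = 0.000+0.002125j S between n1,n3
  Y(R6) = 0.001764+0.000j S between n4,n0
  Y(R7) = 0.002000+0.000j S between n1,n4
  Y(L1) = 0.000-0.001209j S between n3,n4
  Y(L2) = 0.000-0.001709j S between n0,n2
  Y(L3) = 0.000-0.06722j S between n2,n4
  I4: injects 0.0104 A into n1 (from n0)
  Y(R8) = 0.04115+0.000j S between n1,n0
  I5: injects 1.79 A into n0 (from n4)
Assemble and solve the 4×4 MNA system:
  V(n1)=-6.478-2.775j  V(n2)=-143.9+183.9j  V(n3)=-118.6+181.6j  V(n4)=-135.3+162.9j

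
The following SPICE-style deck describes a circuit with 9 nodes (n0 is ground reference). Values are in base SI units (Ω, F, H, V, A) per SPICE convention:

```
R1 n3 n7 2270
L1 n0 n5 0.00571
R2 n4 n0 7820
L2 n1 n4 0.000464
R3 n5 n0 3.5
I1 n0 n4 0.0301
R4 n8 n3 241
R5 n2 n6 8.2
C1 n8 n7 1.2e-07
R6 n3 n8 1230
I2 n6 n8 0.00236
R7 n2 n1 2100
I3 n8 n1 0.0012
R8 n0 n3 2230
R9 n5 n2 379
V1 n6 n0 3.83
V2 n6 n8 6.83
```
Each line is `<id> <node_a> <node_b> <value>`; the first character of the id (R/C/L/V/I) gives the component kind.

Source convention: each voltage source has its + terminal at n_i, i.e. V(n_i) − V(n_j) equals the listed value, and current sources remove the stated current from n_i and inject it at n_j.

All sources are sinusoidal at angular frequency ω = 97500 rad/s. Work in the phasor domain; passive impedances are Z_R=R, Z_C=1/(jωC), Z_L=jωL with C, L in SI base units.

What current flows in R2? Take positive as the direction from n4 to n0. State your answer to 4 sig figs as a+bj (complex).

Apply KCL at each of the 8 non-ground nodes and solve the resulting linear system.
Node n1: branches {L2, R7, I3} → V_1 = 54.92-0.2217j
Node n2: branches {R5, R7, R9} → V_2 = 3.945-0.0008394j
Node n3: branches {R1, R4, R6, R8} → V_3 = -2.770-0.0006509j
Node n4: branches {R2, L2, I1} → V_4 = 54.93+0.8223j
Node n5: branches {L1, R3, R9} → V_5 = 0.03609+0.0002171j
Node n6: branches {R5, I2, V1, V2} → V_6 = 3.830+0.000j
Node n7: branches {R1, C1} → V_7 = -3.000-0.008646j
Node n8: branches {R4, C1, R6, I2, I3, V2} → V_8 = -3.000+0.000j
Source currents: i(V1)=0.01401-0.0001021j, i(V2)=-0.002402-2.919e-07j

0.007024+0.0001052j A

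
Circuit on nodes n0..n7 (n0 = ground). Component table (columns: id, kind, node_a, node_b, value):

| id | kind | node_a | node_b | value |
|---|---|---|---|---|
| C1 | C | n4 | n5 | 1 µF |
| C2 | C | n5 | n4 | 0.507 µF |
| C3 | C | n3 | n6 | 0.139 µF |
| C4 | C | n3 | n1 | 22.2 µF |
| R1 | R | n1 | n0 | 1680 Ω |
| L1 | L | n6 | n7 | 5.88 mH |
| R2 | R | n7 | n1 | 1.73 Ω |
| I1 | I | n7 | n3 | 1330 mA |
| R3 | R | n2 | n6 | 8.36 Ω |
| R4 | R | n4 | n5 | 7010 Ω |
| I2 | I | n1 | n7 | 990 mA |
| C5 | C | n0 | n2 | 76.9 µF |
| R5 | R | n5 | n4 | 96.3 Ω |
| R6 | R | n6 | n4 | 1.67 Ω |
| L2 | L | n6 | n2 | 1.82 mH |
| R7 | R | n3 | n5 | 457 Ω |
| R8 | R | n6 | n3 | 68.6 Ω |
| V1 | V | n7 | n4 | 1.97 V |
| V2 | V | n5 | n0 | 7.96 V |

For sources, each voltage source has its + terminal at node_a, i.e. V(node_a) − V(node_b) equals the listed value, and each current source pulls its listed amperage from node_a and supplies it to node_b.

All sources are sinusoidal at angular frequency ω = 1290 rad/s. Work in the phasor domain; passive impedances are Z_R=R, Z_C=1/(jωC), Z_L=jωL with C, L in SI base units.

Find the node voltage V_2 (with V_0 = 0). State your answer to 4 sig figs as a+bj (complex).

0.7903-0.5633j V

Apply KCL at each of the 7 non-ground nodes and solve the resulting linear system.
Node n1: branches {C4, R1, R2, I2} → V_1 = 1.959+1.755j
Node n2: branches {R3, C5, L2} → V_2 = 0.7903-0.5633j
Node n3: branches {C3, C4, I1, R7, R8} → V_3 = 21.02-33.12j
Node n4: branches {C1, C2, R4, R5, R6, V1} → V_4 = -0.02394+0.8122j
Node n5: branches {C1, C2, R4, R5, R7, V2} → V_5 = 7.960+0.000j
Node n6: branches {C3, L1, R3, R6, L2, R8} → V_6 = 0.6538-0.3938j
Node n7: branches {L1, R2, I1, I2, V1} → V_7 = 1.946+0.8122j
Source currents: i(V1)=-0.4915+0.7152j, i(V2)=-0.05705-0.07944j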